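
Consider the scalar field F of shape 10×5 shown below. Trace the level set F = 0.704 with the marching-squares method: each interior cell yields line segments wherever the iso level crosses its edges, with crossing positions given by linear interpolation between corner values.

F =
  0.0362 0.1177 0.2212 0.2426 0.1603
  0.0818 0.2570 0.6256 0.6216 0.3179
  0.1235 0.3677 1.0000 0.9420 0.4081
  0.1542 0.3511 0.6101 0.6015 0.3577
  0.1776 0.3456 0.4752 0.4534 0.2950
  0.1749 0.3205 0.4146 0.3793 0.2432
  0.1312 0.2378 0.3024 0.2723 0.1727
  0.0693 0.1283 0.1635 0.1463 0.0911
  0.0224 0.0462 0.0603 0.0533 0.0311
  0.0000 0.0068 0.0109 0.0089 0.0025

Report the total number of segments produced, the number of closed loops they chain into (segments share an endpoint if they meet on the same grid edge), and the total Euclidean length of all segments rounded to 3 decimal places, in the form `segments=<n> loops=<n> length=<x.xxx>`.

segments=6 loops=1 length=5.509

cell (1,1): code 0100 → (1.209,2.000)–(2.000,1.532)
cell (1,2): code 1100 → (1.257,3.000)–(1.209,2.000)
cell (1,3): code 1000 → (2.000,3.446)–(1.257,3.000)
cell (2,1): code 0010 → (2.000,1.532)–(2.759,2.000)
cell (2,2): code 0011 → (2.759,2.000)–(2.699,3.000)
cell (2,3): code 0001 → (2.699,3.000)–(2.000,3.446)
total: 6 segments, chained into 1 closed loop(s), length Σ = 5.508988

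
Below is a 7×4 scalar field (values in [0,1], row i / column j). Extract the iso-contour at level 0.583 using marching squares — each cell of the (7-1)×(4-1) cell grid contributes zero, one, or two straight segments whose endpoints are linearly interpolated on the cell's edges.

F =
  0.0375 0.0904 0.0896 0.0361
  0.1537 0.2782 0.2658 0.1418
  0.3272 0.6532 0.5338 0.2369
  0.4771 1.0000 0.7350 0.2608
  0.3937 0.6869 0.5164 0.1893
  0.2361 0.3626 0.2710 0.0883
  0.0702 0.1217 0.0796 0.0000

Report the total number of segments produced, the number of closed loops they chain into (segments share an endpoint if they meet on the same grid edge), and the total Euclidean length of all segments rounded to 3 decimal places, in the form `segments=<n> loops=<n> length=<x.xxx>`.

cell (1,0): code 0100 → (1.813,1.000)–(2.000,0.785)
cell (1,1): code 1000 → (2.000,1.588)–(1.813,1.000)
cell (2,0): code 0110 → (2.000,0.785)–(3.000,0.203)
cell (2,1): code 1101 → (2.245,2.000)–(2.000,1.588)
cell (2,2): code 1000 → (3.000,2.321)–(2.245,2.000)
cell (3,0): code 0110 → (3.000,0.203)–(4.000,0.646)
cell (3,1): code 1011 → (4.000,1.609)–(3.695,2.000)
cell (3,2): code 0001 → (3.695,2.000)–(3.000,2.321)
cell (4,0): code 0010 → (4.000,0.646)–(4.320,1.000)
cell (4,1): code 0001 → (4.320,1.000)–(4.000,1.609)
total: 10 segments, chained into 1 closed loop(s), length Σ = 6.880280

segments=10 loops=1 length=6.880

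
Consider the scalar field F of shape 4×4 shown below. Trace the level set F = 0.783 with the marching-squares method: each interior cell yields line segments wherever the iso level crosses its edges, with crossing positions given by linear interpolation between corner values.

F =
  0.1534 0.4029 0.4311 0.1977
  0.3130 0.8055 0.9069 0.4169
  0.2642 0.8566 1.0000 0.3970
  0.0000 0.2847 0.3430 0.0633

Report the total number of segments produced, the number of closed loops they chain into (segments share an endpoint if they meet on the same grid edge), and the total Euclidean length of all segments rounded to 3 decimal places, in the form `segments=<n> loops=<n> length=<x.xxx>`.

segments=8 loops=1 length=5.152

cell (0,0): code 0100 → (0.944,1.000)–(1.000,0.954)
cell (0,1): code 1100 → (0.740,2.000)–(0.944,1.000)
cell (0,2): code 1000 → (1.000,2.253)–(0.740,2.000)
cell (1,0): code 0110 → (1.000,0.954)–(2.000,0.876)
cell (1,2): code 1001 → (2.000,2.360)–(1.000,2.253)
cell (2,0): code 0010 → (2.000,0.876)–(2.129,1.000)
cell (2,1): code 0011 → (2.129,1.000)–(2.330,2.000)
cell (2,2): code 0001 → (2.330,2.000)–(2.000,2.360)
total: 8 segments, chained into 1 closed loop(s), length Σ = 5.152102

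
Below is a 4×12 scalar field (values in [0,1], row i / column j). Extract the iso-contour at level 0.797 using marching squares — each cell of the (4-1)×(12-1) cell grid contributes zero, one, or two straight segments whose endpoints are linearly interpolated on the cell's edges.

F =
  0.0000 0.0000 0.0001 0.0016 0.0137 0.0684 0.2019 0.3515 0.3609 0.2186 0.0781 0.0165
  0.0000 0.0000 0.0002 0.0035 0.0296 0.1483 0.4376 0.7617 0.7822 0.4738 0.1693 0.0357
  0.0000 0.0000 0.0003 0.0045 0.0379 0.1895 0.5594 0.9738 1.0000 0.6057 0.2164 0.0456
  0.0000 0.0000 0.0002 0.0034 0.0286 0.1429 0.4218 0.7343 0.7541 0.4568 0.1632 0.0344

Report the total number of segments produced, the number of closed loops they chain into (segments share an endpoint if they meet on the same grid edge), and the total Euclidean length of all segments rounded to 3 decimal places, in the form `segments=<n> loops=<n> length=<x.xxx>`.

segments=6 loops=1 length=5.835

cell (1,6): code 0100 → (1.166,7.000)–(2.000,6.573)
cell (1,7): code 1100 → (1.068,8.000)–(1.166,7.000)
cell (1,8): code 1000 → (2.000,8.515)–(1.068,8.000)
cell (2,6): code 0010 → (2.000,6.573)–(2.738,7.000)
cell (2,7): code 0011 → (2.738,7.000)–(2.826,8.000)
cell (2,8): code 0001 → (2.826,8.000)–(2.000,8.515)
total: 6 segments, chained into 1 closed loop(s), length Σ = 5.835381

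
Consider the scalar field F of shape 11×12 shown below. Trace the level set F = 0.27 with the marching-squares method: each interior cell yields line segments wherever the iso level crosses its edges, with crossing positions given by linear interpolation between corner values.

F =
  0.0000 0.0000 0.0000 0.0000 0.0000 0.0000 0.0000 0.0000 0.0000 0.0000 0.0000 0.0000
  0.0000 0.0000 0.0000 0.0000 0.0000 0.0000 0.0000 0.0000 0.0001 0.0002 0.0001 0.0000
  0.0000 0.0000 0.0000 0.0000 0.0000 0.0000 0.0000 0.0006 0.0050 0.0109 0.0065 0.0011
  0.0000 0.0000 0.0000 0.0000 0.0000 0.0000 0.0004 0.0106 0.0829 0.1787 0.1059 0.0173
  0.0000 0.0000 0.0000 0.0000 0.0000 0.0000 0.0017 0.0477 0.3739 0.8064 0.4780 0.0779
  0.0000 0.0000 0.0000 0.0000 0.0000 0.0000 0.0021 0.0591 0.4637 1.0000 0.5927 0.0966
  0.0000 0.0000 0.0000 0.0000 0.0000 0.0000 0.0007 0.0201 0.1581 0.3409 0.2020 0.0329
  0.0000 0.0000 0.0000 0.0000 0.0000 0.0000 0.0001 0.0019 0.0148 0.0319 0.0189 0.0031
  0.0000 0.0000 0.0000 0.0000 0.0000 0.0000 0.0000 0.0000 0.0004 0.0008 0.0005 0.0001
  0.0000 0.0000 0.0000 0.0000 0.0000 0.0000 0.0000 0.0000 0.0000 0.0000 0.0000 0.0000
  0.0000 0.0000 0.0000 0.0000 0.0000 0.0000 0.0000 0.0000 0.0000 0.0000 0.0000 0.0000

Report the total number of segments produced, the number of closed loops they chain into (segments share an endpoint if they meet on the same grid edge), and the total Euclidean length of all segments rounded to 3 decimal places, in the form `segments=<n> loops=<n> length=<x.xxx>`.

cell (3,7): code 0100 → (3.643,8.000)–(4.000,7.681)
cell (3,8): code 1100 → (3.145,9.000)–(3.643,8.000)
cell (3,9): code 1100 → (3.441,10.000)–(3.145,9.000)
cell (3,10): code 1000 → (4.000,10.520)–(3.441,10.000)
cell (4,7): code 0110 → (4.000,7.681)–(5.000,7.521)
cell (4,10): code 1001 → (5.000,10.650)–(4.000,10.520)
cell (5,7): code 0010 → (5.000,7.521)–(5.634,8.000)
cell (5,8): code 0111 → (5.634,8.000)–(6.000,8.612)
cell (5,9): code 1011 → (6.000,9.510)–(5.826,10.000)
cell (5,10): code 0001 → (5.826,10.000)–(5.000,10.650)
cell (6,8): code 0010 → (6.000,8.612)–(6.229,9.000)
cell (6,9): code 0001 → (6.229,9.000)–(6.000,9.510)
total: 12 segments, chained into 1 closed loop(s), length Σ = 9.511591

segments=12 loops=1 length=9.512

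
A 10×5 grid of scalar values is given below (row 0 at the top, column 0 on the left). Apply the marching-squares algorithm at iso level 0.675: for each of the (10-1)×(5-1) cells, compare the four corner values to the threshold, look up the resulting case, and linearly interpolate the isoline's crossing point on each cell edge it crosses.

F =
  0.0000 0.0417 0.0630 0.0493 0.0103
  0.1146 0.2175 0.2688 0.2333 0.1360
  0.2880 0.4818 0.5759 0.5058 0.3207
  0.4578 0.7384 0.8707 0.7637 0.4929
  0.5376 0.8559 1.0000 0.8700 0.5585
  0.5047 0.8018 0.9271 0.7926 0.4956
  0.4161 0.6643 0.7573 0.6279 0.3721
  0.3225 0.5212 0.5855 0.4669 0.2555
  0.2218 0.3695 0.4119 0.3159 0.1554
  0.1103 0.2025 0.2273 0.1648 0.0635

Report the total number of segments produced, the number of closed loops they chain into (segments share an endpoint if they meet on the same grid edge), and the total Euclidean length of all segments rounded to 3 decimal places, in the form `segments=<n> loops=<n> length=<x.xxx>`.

cell (2,0): code 0100 → (2.753,1.000)–(3.000,0.774)
cell (2,1): code 1100 → (2.336,2.000)–(2.753,1.000)
cell (2,2): code 1100 → (2.656,3.000)–(2.336,2.000)
cell (2,3): code 1000 → (3.000,3.328)–(2.656,3.000)
cell (3,0): code 0110 → (3.000,0.774)–(4.000,0.432)
cell (3,3): code 1001 → (4.000,3.626)–(3.000,3.328)
cell (4,0): code 0110 → (4.000,0.432)–(5.000,0.573)
cell (4,3): code 1001 → (5.000,3.396)–(4.000,3.626)
cell (5,0): code 0010 → (5.000,0.573)–(5.922,1.000)
cell (5,1): code 0111 → (5.922,1.000)–(6.000,1.115)
cell (5,2): code 1011 → (6.000,2.636)–(5.714,3.000)
cell (5,3): code 0001 → (5.714,3.000)–(5.000,3.396)
cell (6,1): code 0010 → (6.000,1.115)–(6.479,2.000)
cell (6,2): code 0001 → (6.479,2.000)–(6.000,2.636)
total: 14 segments, chained into 1 closed loop(s), length Σ = 11.316656

segments=14 loops=1 length=11.317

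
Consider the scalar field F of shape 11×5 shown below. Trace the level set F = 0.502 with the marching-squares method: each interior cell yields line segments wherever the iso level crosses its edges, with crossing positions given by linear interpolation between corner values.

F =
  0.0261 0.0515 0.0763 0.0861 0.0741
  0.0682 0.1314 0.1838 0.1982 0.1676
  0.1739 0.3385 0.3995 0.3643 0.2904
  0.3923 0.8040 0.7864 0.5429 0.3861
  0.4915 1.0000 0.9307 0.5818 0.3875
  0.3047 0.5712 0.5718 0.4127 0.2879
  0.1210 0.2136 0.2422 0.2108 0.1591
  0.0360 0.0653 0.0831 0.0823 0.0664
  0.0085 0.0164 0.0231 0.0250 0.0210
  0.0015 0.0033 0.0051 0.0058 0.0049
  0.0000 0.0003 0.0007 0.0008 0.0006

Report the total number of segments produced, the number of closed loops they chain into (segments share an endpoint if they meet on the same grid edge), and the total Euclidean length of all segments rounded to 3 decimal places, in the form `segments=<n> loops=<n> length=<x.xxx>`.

cell (2,0): code 0100 → (2.351,1.000)–(3.000,0.266)
cell (2,1): code 1100 → (2.265,2.000)–(2.351,1.000)
cell (2,2): code 1100 → (2.771,3.000)–(2.265,2.000)
cell (2,3): code 1000 → (3.000,3.261)–(2.771,3.000)
cell (3,0): code 0110 → (3.000,0.266)–(4.000,0.021)
cell (3,3): code 1001 → (4.000,3.411)–(3.000,3.261)
cell (4,0): code 0110 → (4.000,0.021)–(5.000,0.740)
cell (4,2): code 1011 → (5.000,2.439)–(4.472,3.000)
cell (4,3): code 0001 → (4.472,3.000)–(4.000,3.411)
cell (5,0): code 0010 → (5.000,0.740)–(5.194,1.000)
cell (5,1): code 0011 → (5.194,1.000)–(5.212,2.000)
cell (5,2): code 0001 → (5.212,2.000)–(5.000,2.439)
total: 12 segments, chained into 1 closed loop(s), length Σ = 9.931269

segments=12 loops=1 length=9.931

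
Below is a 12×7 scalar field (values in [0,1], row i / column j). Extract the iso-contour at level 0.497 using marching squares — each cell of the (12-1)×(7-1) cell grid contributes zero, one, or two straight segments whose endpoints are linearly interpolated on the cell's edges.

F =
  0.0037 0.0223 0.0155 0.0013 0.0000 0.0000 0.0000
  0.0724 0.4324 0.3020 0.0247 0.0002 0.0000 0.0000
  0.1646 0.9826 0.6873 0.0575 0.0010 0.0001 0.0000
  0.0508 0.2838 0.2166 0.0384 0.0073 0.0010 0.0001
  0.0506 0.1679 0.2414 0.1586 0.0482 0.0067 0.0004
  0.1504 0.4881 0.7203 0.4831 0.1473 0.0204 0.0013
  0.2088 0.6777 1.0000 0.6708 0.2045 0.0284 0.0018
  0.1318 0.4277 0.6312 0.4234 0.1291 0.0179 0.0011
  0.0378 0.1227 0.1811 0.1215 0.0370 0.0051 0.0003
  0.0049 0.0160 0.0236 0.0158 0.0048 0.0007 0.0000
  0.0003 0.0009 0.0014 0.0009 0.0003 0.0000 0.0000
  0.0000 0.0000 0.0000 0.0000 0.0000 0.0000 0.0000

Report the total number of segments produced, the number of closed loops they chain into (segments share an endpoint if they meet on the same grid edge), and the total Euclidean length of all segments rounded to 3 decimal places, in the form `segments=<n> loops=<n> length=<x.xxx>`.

cell (1,0): code 0100 → (1.117,1.000)–(2.000,0.406)
cell (1,1): code 1100 → (1.506,2.000)–(1.117,1.000)
cell (1,2): code 1000 → (2.000,2.302)–(1.506,2.000)
cell (2,0): code 0010 → (2.000,0.406)–(2.695,1.000)
cell (2,1): code 0011 → (2.695,1.000)–(2.404,2.000)
cell (2,2): code 0001 → (2.404,2.000)–(2.000,2.302)
cell (4,1): code 0100 → (4.534,2.000)–(5.000,1.038)
cell (4,2): code 1000 → (5.000,2.941)–(4.534,2.000)
cell (5,0): code 0100 → (5.047,1.000)–(6.000,0.615)
cell (5,1): code 1110 → (5.000,1.038)–(5.047,1.000)
cell (5,2): code 1101 → (5.074,3.000)–(5.000,2.941)
cell (5,3): code 1000 → (6.000,3.373)–(5.074,3.000)
cell (6,0): code 0010 → (6.000,0.615)–(6.723,1.000)
cell (6,1): code 0111 → (6.723,1.000)–(7.000,1.341)
cell (6,2): code 1011 → (7.000,2.646)–(6.703,3.000)
cell (6,3): code 0001 → (6.703,3.000)–(6.000,3.373)
cell (7,1): code 0010 → (7.000,1.341)–(7.298,2.000)
cell (7,2): code 0001 → (7.298,2.000)–(7.000,2.646)
total: 18 segments, chained into 2 closed loop(s), length Σ = 13.427163

segments=18 loops=2 length=13.427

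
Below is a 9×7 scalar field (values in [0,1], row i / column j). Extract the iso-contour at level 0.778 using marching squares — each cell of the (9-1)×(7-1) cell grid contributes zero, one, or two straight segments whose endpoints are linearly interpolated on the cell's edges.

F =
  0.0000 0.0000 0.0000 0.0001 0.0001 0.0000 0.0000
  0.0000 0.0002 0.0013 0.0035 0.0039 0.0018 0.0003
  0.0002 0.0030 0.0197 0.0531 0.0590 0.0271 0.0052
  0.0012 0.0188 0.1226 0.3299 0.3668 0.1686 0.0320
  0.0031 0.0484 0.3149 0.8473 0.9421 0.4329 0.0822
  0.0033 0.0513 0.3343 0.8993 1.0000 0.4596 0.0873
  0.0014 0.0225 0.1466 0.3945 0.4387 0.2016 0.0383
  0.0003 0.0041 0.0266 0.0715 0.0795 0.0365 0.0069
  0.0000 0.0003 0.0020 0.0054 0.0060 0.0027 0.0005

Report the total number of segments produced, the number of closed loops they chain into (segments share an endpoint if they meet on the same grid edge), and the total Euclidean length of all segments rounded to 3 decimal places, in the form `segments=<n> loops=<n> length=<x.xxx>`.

cell (3,2): code 0100 → (3.866,3.000)–(4.000,2.870)
cell (3,3): code 1100 → (3.715,4.000)–(3.866,3.000)
cell (3,4): code 1000 → (4.000,4.322)–(3.715,4.000)
cell (4,2): code 0110 → (4.000,2.870)–(5.000,2.785)
cell (4,4): code 1001 → (5.000,4.411)–(4.000,4.322)
cell (5,2): code 0010 → (5.000,2.785)–(5.240,3.000)
cell (5,3): code 0011 → (5.240,3.000)–(5.396,4.000)
cell (5,4): code 0001 → (5.396,4.000)–(5.000,4.411)
total: 8 segments, chained into 1 closed loop(s), length Σ = 5.540462

segments=8 loops=1 length=5.540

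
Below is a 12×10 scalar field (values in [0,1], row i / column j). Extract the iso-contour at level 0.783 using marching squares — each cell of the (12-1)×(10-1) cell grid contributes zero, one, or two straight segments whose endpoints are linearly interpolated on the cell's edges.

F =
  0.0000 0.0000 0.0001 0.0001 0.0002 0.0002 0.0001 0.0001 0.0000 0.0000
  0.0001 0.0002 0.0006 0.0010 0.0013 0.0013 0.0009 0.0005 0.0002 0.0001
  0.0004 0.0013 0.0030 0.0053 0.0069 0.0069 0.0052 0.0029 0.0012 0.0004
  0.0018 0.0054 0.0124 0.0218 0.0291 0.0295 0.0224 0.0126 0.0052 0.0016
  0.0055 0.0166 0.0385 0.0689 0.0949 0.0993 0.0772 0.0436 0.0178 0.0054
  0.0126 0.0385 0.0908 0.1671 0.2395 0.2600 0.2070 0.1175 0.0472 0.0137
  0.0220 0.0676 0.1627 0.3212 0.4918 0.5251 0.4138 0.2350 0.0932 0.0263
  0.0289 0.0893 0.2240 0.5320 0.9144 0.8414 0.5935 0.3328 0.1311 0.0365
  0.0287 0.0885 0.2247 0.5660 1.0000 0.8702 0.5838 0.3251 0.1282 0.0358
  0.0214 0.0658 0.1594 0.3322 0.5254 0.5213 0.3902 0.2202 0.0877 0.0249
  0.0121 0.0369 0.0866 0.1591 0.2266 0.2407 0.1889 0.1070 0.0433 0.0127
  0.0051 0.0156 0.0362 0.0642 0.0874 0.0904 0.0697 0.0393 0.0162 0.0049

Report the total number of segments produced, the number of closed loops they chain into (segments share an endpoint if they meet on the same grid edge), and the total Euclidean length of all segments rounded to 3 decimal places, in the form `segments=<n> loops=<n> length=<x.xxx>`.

segments=8 loops=1 length=5.878

cell (6,3): code 0100 → (6.689,4.000)–(7.000,3.656)
cell (6,4): code 1100 → (6.815,5.000)–(6.689,4.000)
cell (6,5): code 1000 → (7.000,5.236)–(6.815,5.000)
cell (7,3): code 0110 → (7.000,3.656)–(8.000,3.500)
cell (7,5): code 1001 → (8.000,5.304)–(7.000,5.236)
cell (8,3): code 0010 → (8.000,3.500)–(8.457,4.000)
cell (8,4): code 0011 → (8.457,4.000)–(8.250,5.000)
cell (8,5): code 0001 → (8.250,5.000)–(8.000,5.304)
total: 8 segments, chained into 1 closed loop(s), length Σ = 5.877902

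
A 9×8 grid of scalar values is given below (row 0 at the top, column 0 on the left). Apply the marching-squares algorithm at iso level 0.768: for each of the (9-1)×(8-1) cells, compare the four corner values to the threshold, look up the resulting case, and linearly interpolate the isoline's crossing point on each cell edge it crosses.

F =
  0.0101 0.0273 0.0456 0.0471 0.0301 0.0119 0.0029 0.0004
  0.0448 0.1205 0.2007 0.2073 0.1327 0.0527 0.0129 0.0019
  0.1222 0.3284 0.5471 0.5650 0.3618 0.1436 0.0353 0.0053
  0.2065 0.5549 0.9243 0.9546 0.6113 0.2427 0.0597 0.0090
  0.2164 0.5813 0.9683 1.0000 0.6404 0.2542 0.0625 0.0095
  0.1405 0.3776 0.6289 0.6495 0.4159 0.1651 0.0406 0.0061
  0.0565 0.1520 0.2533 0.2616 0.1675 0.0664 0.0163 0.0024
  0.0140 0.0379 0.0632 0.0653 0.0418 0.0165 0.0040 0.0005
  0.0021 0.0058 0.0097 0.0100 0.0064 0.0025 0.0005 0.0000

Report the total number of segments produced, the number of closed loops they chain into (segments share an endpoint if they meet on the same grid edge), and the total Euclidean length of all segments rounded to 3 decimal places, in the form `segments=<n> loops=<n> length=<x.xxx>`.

segments=8 loops=1 length=7.040

cell (2,1): code 0100 → (2.586,2.000)–(3.000,1.577)
cell (2,2): code 1100 → (2.521,3.000)–(2.586,2.000)
cell (2,3): code 1000 → (3.000,3.544)–(2.521,3.000)
cell (3,1): code 0110 → (3.000,1.577)–(4.000,1.482)
cell (3,3): code 1001 → (4.000,3.645)–(3.000,3.544)
cell (4,1): code 0010 → (4.000,1.482)–(4.590,2.000)
cell (4,2): code 0011 → (4.590,2.000)–(4.662,3.000)
cell (4,3): code 0001 → (4.662,3.000)–(4.000,3.645)
total: 8 segments, chained into 1 closed loop(s), length Σ = 7.040218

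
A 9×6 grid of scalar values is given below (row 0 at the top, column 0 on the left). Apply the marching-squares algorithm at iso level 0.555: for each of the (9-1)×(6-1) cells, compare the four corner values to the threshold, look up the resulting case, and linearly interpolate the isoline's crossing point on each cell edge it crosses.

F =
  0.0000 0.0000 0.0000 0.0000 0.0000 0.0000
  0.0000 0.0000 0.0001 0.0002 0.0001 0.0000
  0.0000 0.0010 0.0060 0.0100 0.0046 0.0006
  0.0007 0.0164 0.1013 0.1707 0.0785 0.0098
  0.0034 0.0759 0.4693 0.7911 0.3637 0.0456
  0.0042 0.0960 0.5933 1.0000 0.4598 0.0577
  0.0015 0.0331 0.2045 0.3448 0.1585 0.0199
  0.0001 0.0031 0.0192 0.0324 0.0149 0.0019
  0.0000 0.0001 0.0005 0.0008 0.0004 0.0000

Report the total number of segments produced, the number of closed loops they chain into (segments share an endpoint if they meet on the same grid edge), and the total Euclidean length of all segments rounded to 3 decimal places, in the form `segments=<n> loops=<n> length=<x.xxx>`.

segments=8 loops=1 length=5.942

cell (3,2): code 0100 → (3.619,3.000)–(4.000,2.266)
cell (3,3): code 1000 → (4.000,3.552)–(3.619,3.000)
cell (4,1): code 0100 → (4.691,2.000)–(5.000,1.923)
cell (4,2): code 1110 → (4.000,2.266)–(4.691,2.000)
cell (4,3): code 1001 → (5.000,3.824)–(4.000,3.552)
cell (5,1): code 0010 → (5.000,1.923)–(5.099,2.000)
cell (5,2): code 0011 → (5.099,2.000)–(5.679,3.000)
cell (5,3): code 0001 → (5.679,3.000)–(5.000,3.824)
total: 8 segments, chained into 1 closed loop(s), length Σ = 5.941535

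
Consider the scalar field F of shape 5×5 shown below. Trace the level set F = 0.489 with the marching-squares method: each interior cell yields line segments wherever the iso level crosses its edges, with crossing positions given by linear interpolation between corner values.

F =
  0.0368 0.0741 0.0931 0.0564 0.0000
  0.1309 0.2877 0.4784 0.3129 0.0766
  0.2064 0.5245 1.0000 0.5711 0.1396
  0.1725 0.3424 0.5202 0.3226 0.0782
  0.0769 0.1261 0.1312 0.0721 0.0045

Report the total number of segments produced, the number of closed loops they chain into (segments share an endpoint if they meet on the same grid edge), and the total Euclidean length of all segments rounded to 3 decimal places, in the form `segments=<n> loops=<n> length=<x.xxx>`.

cell (1,0): code 0100 → (1.850,1.000)–(2.000,0.888)
cell (1,1): code 1100 → (1.020,2.000)–(1.850,1.000)
cell (1,2): code 1100 → (1.682,3.000)–(1.020,2.000)
cell (1,3): code 1000 → (2.000,3.190)–(1.682,3.000)
cell (2,0): code 0010 → (2.000,0.888)–(2.195,1.000)
cell (2,1): code 0111 → (2.195,1.000)–(3.000,1.825)
cell (2,2): code 1011 → (3.000,2.158)–(2.330,3.000)
cell (2,3): code 0001 → (2.330,3.000)–(2.000,3.190)
cell (3,1): code 0010 → (3.000,1.825)–(3.080,2.000)
cell (3,2): code 0001 → (3.080,2.000)–(3.000,2.158)
total: 10 segments, chained into 1 closed loop(s), length Σ = 6.260146

segments=10 loops=1 length=6.260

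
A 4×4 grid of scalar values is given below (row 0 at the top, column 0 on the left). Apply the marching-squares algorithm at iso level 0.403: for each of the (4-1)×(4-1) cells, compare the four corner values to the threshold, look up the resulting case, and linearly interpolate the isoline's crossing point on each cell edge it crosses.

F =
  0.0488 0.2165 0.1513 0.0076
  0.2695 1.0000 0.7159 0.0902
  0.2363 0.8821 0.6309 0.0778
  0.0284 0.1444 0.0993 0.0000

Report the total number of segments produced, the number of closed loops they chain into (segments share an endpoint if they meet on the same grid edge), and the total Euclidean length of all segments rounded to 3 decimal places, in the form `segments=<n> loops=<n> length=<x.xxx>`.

segments=8 loops=1 length=7.497

cell (0,0): code 0100 → (0.238,1.000)–(1.000,0.183)
cell (0,1): code 1100 → (0.446,2.000)–(0.238,1.000)
cell (0,2): code 1000 → (1.000,2.500)–(0.446,2.000)
cell (1,0): code 0110 → (1.000,0.183)–(2.000,0.258)
cell (1,2): code 1001 → (2.000,2.412)–(1.000,2.500)
cell (2,0): code 0010 → (2.000,0.258)–(2.649,1.000)
cell (2,1): code 0011 → (2.649,1.000)–(2.429,2.000)
cell (2,2): code 0001 → (2.429,2.000)–(2.000,2.412)
total: 8 segments, chained into 1 closed loop(s), length Σ = 7.496556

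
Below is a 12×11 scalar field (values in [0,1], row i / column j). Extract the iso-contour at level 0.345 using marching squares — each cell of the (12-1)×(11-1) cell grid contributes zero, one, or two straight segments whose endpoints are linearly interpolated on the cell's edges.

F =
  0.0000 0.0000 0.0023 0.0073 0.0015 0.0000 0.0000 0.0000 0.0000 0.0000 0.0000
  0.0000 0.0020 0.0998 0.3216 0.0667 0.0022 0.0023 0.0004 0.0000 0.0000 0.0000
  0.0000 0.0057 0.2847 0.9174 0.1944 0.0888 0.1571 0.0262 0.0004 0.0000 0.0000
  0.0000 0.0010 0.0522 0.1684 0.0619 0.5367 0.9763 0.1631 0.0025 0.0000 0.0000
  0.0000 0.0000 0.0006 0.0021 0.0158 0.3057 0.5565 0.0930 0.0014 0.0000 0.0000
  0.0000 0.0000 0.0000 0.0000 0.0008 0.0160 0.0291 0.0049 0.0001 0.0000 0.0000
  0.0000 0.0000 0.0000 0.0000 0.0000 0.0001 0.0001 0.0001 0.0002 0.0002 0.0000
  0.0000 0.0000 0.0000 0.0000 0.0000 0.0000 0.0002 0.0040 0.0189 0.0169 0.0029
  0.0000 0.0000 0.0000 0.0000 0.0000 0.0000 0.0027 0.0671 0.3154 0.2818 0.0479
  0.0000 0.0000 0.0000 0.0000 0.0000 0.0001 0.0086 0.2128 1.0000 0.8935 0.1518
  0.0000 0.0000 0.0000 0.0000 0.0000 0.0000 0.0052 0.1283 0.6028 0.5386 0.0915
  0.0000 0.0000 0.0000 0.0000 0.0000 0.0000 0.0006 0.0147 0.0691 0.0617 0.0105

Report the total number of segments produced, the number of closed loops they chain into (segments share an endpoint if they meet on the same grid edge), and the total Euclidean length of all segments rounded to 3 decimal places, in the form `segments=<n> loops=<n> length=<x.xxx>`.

segments=20 loops=3 length=19.176

cell (1,2): code 0100 → (1.039,3.000)–(2.000,2.095)
cell (1,3): code 1000 → (2.000,3.792)–(1.039,3.000)
cell (2,2): code 0010 → (2.000,2.095)–(2.764,3.000)
cell (2,3): code 0001 → (2.764,3.000)–(2.000,3.792)
cell (2,4): code 0100 → (2.572,5.000)–(3.000,4.596)
cell (2,5): code 1100 → (2.229,6.000)–(2.572,5.000)
cell (2,6): code 1000 → (3.000,6.776)–(2.229,6.000)
cell (3,4): code 0010 → (3.000,4.596)–(3.830,5.000)
cell (3,5): code 0111 → (3.830,5.000)–(4.000,5.157)
cell (3,6): code 1001 → (4.000,6.456)–(3.000,6.776)
cell (4,5): code 0010 → (4.000,5.157)–(4.401,6.000)
cell (4,6): code 0001 → (4.401,6.000)–(4.000,6.456)
cell (8,7): code 0100 → (8.043,8.000)–(9.000,7.168)
cell (8,8): code 1100 → (8.103,9.000)–(8.043,8.000)
cell (8,9): code 1000 → (9.000,9.740)–(8.103,9.000)
cell (9,7): code 0110 → (9.000,7.168)–(10.000,7.457)
cell (9,9): code 1001 → (10.000,9.433)–(9.000,9.740)
cell (10,7): code 0010 → (10.000,7.457)–(10.483,8.000)
cell (10,8): code 0011 → (10.483,8.000)–(10.406,9.000)
cell (10,9): code 0001 → (10.406,9.000)–(10.000,9.433)
total: 20 segments, chained into 3 closed loop(s), length Σ = 19.176256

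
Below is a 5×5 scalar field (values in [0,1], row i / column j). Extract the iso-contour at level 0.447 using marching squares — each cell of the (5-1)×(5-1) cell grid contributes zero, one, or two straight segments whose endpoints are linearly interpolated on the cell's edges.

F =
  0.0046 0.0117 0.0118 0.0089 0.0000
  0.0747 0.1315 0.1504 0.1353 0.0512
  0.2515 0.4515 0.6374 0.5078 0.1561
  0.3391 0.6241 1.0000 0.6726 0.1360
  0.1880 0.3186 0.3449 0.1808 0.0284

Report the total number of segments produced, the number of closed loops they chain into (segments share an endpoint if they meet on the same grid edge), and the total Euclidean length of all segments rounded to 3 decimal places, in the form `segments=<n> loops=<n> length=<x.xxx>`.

cell (1,0): code 0100 → (1.986,1.000)–(2.000,0.978)
cell (1,1): code 1100 → (1.609,2.000)–(1.986,1.000)
cell (1,2): code 1100 → (1.837,3.000)–(1.609,2.000)
cell (1,3): code 1000 → (2.000,3.173)–(1.837,3.000)
cell (2,0): code 0110 → (2.000,0.978)–(3.000,0.379)
cell (2,3): code 1001 → (3.000,3.420)–(2.000,3.173)
cell (3,0): code 0010 → (3.000,0.379)–(3.580,1.000)
cell (3,1): code 0011 → (3.580,1.000)–(3.844,2.000)
cell (3,2): code 0011 → (3.844,2.000)–(3.459,3.000)
cell (3,3): code 0001 → (3.459,3.000)–(3.000,3.420)
total: 10 segments, chained into 1 closed loop(s), length Σ = 8.132517

segments=10 loops=1 length=8.133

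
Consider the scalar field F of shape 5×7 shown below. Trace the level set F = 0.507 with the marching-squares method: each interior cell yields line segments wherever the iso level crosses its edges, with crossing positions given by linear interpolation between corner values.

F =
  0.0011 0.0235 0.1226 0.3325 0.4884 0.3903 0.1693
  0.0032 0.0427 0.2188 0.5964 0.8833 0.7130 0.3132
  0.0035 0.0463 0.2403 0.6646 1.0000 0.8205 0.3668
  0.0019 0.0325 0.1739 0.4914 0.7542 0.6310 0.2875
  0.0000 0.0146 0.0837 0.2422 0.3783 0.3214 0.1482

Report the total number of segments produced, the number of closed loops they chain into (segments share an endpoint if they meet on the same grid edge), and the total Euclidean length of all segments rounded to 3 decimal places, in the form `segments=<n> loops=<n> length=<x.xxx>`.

segments=12 loops=1 length=10.343

cell (0,2): code 0100 → (0.661,3.000)–(1.000,2.763)
cell (0,3): code 1100 → (0.047,4.000)–(0.661,3.000)
cell (0,4): code 1100 → (0.362,5.000)–(0.047,4.000)
cell (0,5): code 1000 → (1.000,5.515)–(0.362,5.000)
cell (1,2): code 0110 → (1.000,2.763)–(2.000,2.629)
cell (1,5): code 1001 → (2.000,5.691)–(1.000,5.515)
cell (2,2): code 0010 → (2.000,2.629)–(2.910,3.000)
cell (2,3): code 0111 → (2.910,3.000)–(3.000,3.059)
cell (2,5): code 1001 → (3.000,5.361)–(2.000,5.691)
cell (3,3): code 0010 → (3.000,3.059)–(3.658,4.000)
cell (3,4): code 0011 → (3.658,4.000)–(3.401,5.000)
cell (3,5): code 0001 → (3.401,5.000)–(3.000,5.361)
total: 12 segments, chained into 1 closed loop(s), length Σ = 10.343012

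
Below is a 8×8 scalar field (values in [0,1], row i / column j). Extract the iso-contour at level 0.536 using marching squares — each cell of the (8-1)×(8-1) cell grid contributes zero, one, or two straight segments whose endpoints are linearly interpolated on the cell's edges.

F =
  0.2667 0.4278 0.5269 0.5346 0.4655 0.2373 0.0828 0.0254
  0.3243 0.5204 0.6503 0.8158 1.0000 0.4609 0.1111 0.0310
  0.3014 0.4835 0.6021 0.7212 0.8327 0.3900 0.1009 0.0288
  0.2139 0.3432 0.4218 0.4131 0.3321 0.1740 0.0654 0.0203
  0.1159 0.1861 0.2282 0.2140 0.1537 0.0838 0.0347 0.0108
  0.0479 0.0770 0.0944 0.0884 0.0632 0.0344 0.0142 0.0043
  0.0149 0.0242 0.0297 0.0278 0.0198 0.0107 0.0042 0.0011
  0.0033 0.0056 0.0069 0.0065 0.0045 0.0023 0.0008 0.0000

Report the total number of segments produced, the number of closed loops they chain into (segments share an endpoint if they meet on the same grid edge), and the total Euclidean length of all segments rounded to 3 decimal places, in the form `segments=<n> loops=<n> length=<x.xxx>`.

cell (0,1): code 0100 → (0.074,2.000)–(1.000,1.120)
cell (0,2): code 1100 → (0.005,3.000)–(0.074,2.000)
cell (0,3): code 1100 → (0.132,4.000)–(0.005,3.000)
cell (0,4): code 1000 → (1.000,4.861)–(0.132,4.000)
cell (1,1): code 0110 → (1.000,1.120)–(2.000,1.443)
cell (1,4): code 1001 → (2.000,4.670)–(1.000,4.861)
cell (2,1): code 0010 → (2.000,1.443)–(2.367,2.000)
cell (2,2): code 0011 → (2.367,2.000)–(2.601,3.000)
cell (2,3): code 0011 → (2.601,3.000)–(2.593,4.000)
cell (2,4): code 0001 → (2.593,4.000)–(2.000,4.670)
total: 10 segments, chained into 1 closed loop(s), length Σ = 10.168075

segments=10 loops=1 length=10.168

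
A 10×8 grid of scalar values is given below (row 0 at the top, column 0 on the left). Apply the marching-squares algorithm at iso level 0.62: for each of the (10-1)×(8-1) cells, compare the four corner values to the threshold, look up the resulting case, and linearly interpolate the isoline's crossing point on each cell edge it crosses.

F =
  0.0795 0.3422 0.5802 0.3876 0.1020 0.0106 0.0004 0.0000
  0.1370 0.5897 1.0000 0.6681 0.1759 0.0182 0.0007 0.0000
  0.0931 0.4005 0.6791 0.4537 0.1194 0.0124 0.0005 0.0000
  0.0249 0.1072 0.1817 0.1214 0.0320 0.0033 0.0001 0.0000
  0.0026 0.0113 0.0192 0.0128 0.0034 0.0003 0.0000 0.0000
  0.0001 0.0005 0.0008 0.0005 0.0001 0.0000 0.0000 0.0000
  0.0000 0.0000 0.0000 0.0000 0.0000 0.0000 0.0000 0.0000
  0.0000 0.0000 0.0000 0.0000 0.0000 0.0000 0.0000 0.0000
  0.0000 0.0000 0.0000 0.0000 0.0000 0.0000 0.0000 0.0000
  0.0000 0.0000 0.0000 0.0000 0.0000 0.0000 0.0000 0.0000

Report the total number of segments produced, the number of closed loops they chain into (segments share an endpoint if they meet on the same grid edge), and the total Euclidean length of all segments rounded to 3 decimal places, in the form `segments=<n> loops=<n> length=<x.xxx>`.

cell (0,1): code 0100 → (0.095,2.000)–(1.000,1.074)
cell (0,2): code 1100 → (0.829,3.000)–(0.095,2.000)
cell (0,3): code 1000 → (1.000,3.098)–(0.829,3.000)
cell (1,1): code 0110 → (1.000,1.074)–(2.000,1.788)
cell (1,2): code 1011 → (2.000,2.262)–(1.224,3.000)
cell (1,3): code 0001 → (1.224,3.000)–(1.000,3.098)
cell (2,1): code 0010 → (2.000,1.788)–(2.119,2.000)
cell (2,2): code 0001 → (2.119,2.000)–(2.000,2.262)
total: 8 segments, chained into 1 closed loop(s), length Σ = 5.807679

segments=8 loops=1 length=5.808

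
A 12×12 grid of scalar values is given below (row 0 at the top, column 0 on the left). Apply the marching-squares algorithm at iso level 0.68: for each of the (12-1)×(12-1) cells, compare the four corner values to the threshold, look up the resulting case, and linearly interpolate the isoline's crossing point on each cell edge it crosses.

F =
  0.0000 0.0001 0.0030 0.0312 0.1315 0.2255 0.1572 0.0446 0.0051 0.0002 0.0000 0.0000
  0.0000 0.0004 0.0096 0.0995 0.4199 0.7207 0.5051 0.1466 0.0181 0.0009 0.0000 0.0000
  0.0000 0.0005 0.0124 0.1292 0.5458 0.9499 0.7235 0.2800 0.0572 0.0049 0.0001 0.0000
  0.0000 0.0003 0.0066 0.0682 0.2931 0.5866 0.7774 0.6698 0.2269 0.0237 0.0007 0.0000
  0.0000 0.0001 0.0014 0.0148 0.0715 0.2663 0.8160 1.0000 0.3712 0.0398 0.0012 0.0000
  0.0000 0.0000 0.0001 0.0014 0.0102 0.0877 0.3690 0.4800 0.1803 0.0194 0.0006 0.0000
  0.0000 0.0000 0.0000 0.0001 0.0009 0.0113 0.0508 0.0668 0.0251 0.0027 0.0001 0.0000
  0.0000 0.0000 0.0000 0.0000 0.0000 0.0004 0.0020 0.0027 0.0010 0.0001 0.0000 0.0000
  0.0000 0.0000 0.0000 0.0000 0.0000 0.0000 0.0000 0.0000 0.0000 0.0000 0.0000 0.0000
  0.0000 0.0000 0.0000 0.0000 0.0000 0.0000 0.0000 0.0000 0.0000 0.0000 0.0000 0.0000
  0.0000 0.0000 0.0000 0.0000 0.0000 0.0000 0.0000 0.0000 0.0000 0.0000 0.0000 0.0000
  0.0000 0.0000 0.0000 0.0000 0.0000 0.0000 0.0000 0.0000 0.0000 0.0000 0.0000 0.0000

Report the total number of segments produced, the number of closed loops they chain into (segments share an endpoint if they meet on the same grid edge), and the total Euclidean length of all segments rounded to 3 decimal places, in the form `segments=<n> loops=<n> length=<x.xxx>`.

segments=14 loops=1 length=10.162

cell (0,4): code 0100 → (0.918,5.000)–(1.000,4.865)
cell (0,5): code 1000 → (1.000,5.189)–(0.918,5.000)
cell (1,4): code 0110 → (1.000,4.865)–(2.000,4.332)
cell (1,5): code 1101 → (1.801,6.000)–(1.000,5.189)
cell (1,6): code 1000 → (2.000,6.098)–(1.801,6.000)
cell (2,4): code 0010 → (2.000,4.332)–(2.743,5.000)
cell (2,5): code 0111 → (2.743,5.000)–(3.000,5.490)
cell (2,6): code 1001 → (3.000,6.905)–(2.000,6.098)
cell (3,5): code 0110 → (3.000,5.490)–(4.000,5.753)
cell (3,6): code 1101 → (3.031,7.000)–(3.000,6.905)
cell (3,7): code 1000 → (4.000,7.509)–(3.031,7.000)
cell (4,5): code 0010 → (4.000,5.753)–(4.304,6.000)
cell (4,6): code 0011 → (4.304,6.000)–(4.615,7.000)
cell (4,7): code 0001 → (4.615,7.000)–(4.000,7.509)
total: 14 segments, chained into 1 closed loop(s), length Σ = 10.162448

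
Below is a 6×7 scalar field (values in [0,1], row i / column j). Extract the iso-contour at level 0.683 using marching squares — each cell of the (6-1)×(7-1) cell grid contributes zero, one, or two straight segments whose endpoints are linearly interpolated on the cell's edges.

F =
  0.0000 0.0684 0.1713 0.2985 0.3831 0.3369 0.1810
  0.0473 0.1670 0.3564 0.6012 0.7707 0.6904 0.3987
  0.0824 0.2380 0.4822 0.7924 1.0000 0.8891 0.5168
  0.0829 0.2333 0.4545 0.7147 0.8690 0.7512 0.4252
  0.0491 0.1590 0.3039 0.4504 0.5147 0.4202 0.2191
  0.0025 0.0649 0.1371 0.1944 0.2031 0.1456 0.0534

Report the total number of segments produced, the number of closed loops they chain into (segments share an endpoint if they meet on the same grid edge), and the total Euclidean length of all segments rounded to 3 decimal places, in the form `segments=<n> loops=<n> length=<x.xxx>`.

segments=12 loops=1 length=8.744

cell (0,3): code 0100 → (0.774,4.000)–(1.000,3.483)
cell (0,4): code 1100 → (0.979,5.000)–(0.774,4.000)
cell (0,5): code 1000 → (1.000,5.025)–(0.979,5.000)
cell (1,2): code 0100 → (1.428,3.000)–(2.000,2.647)
cell (1,3): code 1110 → (1.000,3.483)–(1.428,3.000)
cell (1,5): code 1001 → (2.000,5.554)–(1.000,5.025)
cell (2,2): code 0110 → (2.000,2.647)–(3.000,2.878)
cell (2,5): code 1001 → (3.000,5.209)–(2.000,5.554)
cell (3,2): code 0010 → (3.000,2.878)–(3.120,3.000)
cell (3,3): code 0011 → (3.120,3.000)–(3.525,4.000)
cell (3,4): code 0011 → (3.525,4.000)–(3.206,5.000)
cell (3,5): code 0001 → (3.206,5.000)–(3.000,5.209)
total: 12 segments, chained into 1 closed loop(s), length Σ = 8.743539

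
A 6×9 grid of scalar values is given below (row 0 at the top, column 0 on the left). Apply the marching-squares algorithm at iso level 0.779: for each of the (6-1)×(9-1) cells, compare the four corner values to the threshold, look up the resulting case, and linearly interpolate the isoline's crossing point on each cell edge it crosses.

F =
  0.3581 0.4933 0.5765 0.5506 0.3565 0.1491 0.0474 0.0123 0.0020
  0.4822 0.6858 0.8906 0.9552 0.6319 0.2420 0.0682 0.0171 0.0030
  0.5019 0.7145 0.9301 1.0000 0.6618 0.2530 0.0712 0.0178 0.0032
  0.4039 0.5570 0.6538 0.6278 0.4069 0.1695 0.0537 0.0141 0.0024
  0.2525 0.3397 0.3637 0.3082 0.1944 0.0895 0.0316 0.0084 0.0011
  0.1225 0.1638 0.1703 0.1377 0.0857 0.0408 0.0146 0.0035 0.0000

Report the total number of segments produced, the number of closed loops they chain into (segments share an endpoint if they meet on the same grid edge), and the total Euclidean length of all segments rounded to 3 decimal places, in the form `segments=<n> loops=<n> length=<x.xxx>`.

cell (0,1): code 0100 → (0.645,2.000)–(1.000,1.455)
cell (0,2): code 1100 → (0.565,3.000)–(0.645,2.000)
cell (0,3): code 1000 → (1.000,3.545)–(0.565,3.000)
cell (1,1): code 0110 → (1.000,1.455)–(2.000,1.299)
cell (1,3): code 1001 → (2.000,3.653)–(1.000,3.545)
cell (2,1): code 0010 → (2.000,1.299)–(2.547,2.000)
cell (2,2): code 0011 → (2.547,2.000)–(2.594,3.000)
cell (2,3): code 0001 → (2.594,3.000)–(2.000,3.653)
total: 8 segments, chained into 1 closed loop(s), length Σ = 7.142287

segments=8 loops=1 length=7.142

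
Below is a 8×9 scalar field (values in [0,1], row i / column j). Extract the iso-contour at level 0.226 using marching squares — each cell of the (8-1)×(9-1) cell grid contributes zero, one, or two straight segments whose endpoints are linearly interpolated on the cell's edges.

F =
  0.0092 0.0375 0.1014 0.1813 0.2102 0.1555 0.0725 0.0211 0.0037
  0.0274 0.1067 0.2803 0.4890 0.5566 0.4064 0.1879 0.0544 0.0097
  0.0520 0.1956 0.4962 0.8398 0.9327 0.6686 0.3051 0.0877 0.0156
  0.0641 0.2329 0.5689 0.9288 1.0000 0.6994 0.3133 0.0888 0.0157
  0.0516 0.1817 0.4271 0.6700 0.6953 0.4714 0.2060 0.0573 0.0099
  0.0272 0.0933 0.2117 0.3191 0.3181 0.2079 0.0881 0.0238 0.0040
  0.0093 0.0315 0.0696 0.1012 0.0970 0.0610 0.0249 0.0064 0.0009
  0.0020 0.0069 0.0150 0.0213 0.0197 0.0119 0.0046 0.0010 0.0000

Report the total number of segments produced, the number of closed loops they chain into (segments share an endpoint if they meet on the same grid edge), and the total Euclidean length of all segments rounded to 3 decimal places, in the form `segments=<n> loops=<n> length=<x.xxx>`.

cell (0,1): code 0100 → (0.696,2.000)–(1.000,1.687)
cell (0,2): code 1100 → (0.145,3.000)–(0.696,2.000)
cell (0,3): code 1100 → (0.046,4.000)–(0.145,3.000)
cell (0,4): code 1100 → (0.281,5.000)–(0.046,4.000)
cell (0,5): code 1000 → (1.000,5.826)–(0.281,5.000)
cell (1,1): code 0110 → (1.000,1.687)–(2.000,1.101)
cell (1,5): code 1101 → (1.325,6.000)–(1.000,5.826)
cell (1,6): code 1000 → (2.000,6.364)–(1.325,6.000)
cell (2,0): code 0100 → (2.815,1.000)–(3.000,0.959)
cell (2,1): code 1110 → (2.000,1.101)–(2.815,1.000)
cell (2,6): code 1001 → (3.000,6.389)–(2.000,6.364)
cell (3,0): code 0010 → (3.000,0.959)–(3.135,1.000)
cell (3,1): code 0111 → (3.135,1.000)–(4.000,1.181)
cell (3,5): code 1011 → (4.000,5.925)–(3.814,6.000)
cell (3,6): code 0001 → (3.814,6.000)–(3.000,6.389)
cell (4,1): code 0010 → (4.000,1.181)–(4.934,2.000)
cell (4,2): code 0111 → (4.934,2.000)–(5.000,2.133)
cell (4,4): code 1011 → (5.000,4.836)–(4.931,5.000)
cell (4,5): code 0001 → (4.931,5.000)–(4.000,5.925)
cell (5,2): code 0010 → (5.000,2.133)–(5.427,3.000)
cell (5,3): code 0011 → (5.427,3.000)–(5.417,4.000)
cell (5,4): code 0001 → (5.417,4.000)–(5.000,4.836)
total: 22 segments, chained into 1 closed loop(s), length Σ = 16.919785

segments=22 loops=1 length=16.920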